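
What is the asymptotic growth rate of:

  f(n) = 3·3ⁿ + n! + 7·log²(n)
Θ(n!)

Order the terms by growth rate: 7·log²(n) ≺ 3·3ⁿ ≺ n!.
The fastest-growing term n! dominates as n → ∞; dropping its constant factor gives Θ(n!).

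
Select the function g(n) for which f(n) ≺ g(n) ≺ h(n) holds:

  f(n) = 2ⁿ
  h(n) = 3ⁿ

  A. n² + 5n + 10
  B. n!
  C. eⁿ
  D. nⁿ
C

We need g(n) with 2ⁿ = o(g(n)) and g(n) = o(3ⁿ), i.e. O(2ⁿ) ≺ g ≺ O(3ⁿ).
Check each option:
  A. n² + 5n + 10 — O(n²) does not grow strictly faster than f(n)
  B. n! — O(n!) does not grow strictly slower than h(n)
  C. eⁿ — O(eⁿ) is strictly between O(2ⁿ) and O(3ⁿ) ✓
  D. nⁿ — O(nⁿ) does not grow strictly slower than h(n)

Only option C (eⁿ) lies strictly between.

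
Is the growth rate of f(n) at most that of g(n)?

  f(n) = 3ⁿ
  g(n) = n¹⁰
False

f(n) = 3ⁿ is O(3ⁿ), and g(n) = n¹⁰ is O(n¹⁰).
Since O(3ⁿ) grows faster than O(n¹⁰), f(n) = O(g(n)) is false.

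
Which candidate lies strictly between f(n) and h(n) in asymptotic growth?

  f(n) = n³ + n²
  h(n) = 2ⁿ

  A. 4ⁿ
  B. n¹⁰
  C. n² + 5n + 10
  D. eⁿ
B

We need g(n) with n³ + n² = o(g(n)) and g(n) = o(2ⁿ), i.e. O(n³) ≺ g ≺ O(2ⁿ).
Check each option:
  A. 4ⁿ — O(4ⁿ) does not grow strictly slower than h(n)
  B. n¹⁰ — O(n¹⁰) is strictly between O(n³) and O(2ⁿ) ✓
  C. n² + 5n + 10 — O(n²) does not grow strictly faster than f(n)
  D. eⁿ — O(eⁿ) does not grow strictly slower than h(n)

Only option B (n¹⁰) lies strictly between.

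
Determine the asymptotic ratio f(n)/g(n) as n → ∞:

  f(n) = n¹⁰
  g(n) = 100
∞

Since n¹⁰ (O(n¹⁰)) grows faster than 100 (O(1)),
the ratio f(n)/g(n) → ∞ as n → ∞.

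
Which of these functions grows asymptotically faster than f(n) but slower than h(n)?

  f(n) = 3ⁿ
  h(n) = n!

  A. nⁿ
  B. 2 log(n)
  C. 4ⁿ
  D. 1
C

We need g(n) with 3ⁿ = o(g(n)) and g(n) = o(n!), i.e. O(3ⁿ) ≺ g ≺ O(n!).
Check each option:
  A. nⁿ — O(nⁿ) does not grow strictly slower than h(n)
  B. 2 log(n) — O(log n) does not grow strictly faster than f(n)
  C. 4ⁿ — O(4ⁿ) is strictly between O(3ⁿ) and O(n!) ✓
  D. 1 — O(1) does not grow strictly faster than f(n)

Only option C (4ⁿ) lies strictly between.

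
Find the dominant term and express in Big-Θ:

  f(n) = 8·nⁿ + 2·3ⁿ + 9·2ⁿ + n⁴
Θ(nⁿ)

Order the terms by growth rate: n⁴ ≺ 9·2ⁿ ≺ 2·3ⁿ ≺ 8·nⁿ.
The fastest-growing term 8·nⁿ dominates as n → ∞; dropping its constant factor gives Θ(nⁿ).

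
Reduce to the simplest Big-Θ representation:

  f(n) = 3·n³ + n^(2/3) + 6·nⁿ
Θ(nⁿ)

Order the terms by growth rate: n^(2/3) ≺ 3·n³ ≺ 6·nⁿ.
The fastest-growing term 6·nⁿ dominates as n → ∞; dropping its constant factor gives Θ(nⁿ).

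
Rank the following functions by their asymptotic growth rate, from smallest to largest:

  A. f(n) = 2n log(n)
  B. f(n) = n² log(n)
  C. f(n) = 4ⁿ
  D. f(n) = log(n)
D < A < B < C

Comparing growth rates:
D = log(n) is O(log n)
A = 2n log(n) is O(n log n)
B = n² log(n) is O(n² log n)
C = 4ⁿ is O(4ⁿ)

Therefore, the order from slowest to fastest is: D < A < B < C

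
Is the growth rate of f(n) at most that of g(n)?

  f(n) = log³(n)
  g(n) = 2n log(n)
True

f(n) = log³(n) is O(log³ n), and g(n) = 2n log(n) is O(n log n).
Since O(log³ n) ⊆ O(n log n) (f grows no faster than g), f(n) = O(g(n)) is true.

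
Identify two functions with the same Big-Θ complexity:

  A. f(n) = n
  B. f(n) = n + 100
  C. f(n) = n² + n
A and B

Examining each function:
  A. n is O(n)
  B. n + 100 is O(n)
  C. n² + n is O(n²)

Functions A and B both have the same complexity class.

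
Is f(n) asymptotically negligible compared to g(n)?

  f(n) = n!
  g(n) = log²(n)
False

f(n) = n! is O(n!), and g(n) = log²(n) is O(log² n).
Since O(n!) grows faster than or equal to O(log² n), f(n) = o(g(n)) is false.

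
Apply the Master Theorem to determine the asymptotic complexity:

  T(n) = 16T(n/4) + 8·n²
Θ(n² log n)

Master Theorem: a = 16, b = 4, f(n) = 8·n².
Compute the critical exponent d = log₄(16) = 2.
Compare f(n) = Θ(n²) against n^d:
  k = 2 = d, so f(n) = Θ(n^d) — Case 2.
  Work is balanced across levels: T(n) = Θ(n^d log n) = Θ(n² log n).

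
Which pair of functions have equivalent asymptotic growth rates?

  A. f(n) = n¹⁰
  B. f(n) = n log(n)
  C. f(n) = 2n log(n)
B and C

Examining each function:
  A. n¹⁰ is O(n¹⁰)
  B. n log(n) is O(n log n)
  C. 2n log(n) is O(n log n)

Functions B and C both have the same complexity class.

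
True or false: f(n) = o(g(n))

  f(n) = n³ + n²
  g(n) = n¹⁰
True

f(n) = n³ + n² is O(n³), and g(n) = n¹⁰ is O(n¹⁰).
Since O(n³) grows strictly slower than O(n¹⁰), f(n) = o(g(n)) is true.
This means lim(n→∞) f(n)/g(n) = 0.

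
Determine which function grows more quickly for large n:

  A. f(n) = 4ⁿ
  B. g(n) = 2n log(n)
A

f(n) = 4ⁿ is O(4ⁿ), while g(n) = 2n log(n) is O(n log n).
Since O(4ⁿ) grows faster than O(n log n), f(n) dominates.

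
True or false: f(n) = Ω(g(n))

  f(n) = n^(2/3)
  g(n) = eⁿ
False

f(n) = n^(2/3) is O(n^(2/3)), and g(n) = eⁿ is O(eⁿ).
Since O(n^(2/3)) grows slower than O(eⁿ), f(n) = Ω(g(n)) is false.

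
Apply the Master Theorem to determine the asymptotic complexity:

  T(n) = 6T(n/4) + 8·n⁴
Θ(n⁴)

Master Theorem: a = 6, b = 4, f(n) = 8·n⁴.
Compute the critical exponent d = log₄(6) = 1.292.
Compare f(n) = Θ(n⁴) against n^d:
  k = 4 > d = 1.292, so f(n) = Ω(n^(d+ε)) — Case 3.
  Regularity: a·(n/b)^4/n^4 = a/b^4 = 6/256 < 1 ✓.
  The top-level work dominates: T(n) = Θ(f(n)) = Θ(n⁴).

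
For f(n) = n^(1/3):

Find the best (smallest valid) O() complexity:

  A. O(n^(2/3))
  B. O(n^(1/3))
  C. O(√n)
B

f(n) = n^(1/3) is O(n^(1/3)).
All listed options are valid Big-O bounds (upper bounds),
but O(n^(1/3)) is the tightest (smallest valid bound).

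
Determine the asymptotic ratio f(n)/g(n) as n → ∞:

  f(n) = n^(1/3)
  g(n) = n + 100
0

Since n^(1/3) (O(n^(1/3))) grows slower than n + 100 (O(n)),
the ratio f(n)/g(n) → 0 as n → ∞.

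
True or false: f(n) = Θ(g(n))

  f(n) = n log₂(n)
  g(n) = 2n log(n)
True

f(n) = n log₂(n) and g(n) = 2n log(n) are both O(n log n).
Since they have the same asymptotic growth rate, f(n) = Θ(g(n)) is true.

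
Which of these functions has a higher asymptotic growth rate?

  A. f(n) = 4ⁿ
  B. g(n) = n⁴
A

f(n) = 4ⁿ is O(4ⁿ), while g(n) = n⁴ is O(n⁴).
Since O(4ⁿ) grows faster than O(n⁴), f(n) dominates.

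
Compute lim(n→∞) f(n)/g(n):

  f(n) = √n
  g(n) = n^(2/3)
0

Since √n (O(√n)) grows slower than n^(2/3) (O(n^(2/3))),
the ratio f(n)/g(n) → 0 as n → ∞.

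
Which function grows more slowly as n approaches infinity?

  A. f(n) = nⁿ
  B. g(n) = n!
B

f(n) = nⁿ is O(nⁿ), while g(n) = n! is O(n!).
Since O(n!) grows slower than O(nⁿ), g(n) is dominated.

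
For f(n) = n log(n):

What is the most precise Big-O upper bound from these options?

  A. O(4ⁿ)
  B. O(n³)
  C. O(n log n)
C

f(n) = n log(n) is O(n log n).
All listed options are valid Big-O bounds (upper bounds),
but O(n log n) is the tightest (smallest valid bound).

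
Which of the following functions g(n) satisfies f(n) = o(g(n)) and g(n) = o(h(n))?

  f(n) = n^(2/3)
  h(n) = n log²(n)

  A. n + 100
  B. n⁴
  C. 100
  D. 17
A

We need g(n) with n^(2/3) = o(g(n)) and g(n) = o(n log²(n)), i.e. O(n^(2/3)) ≺ g ≺ O(n log² n).
Check each option:
  A. n + 100 — O(n) is strictly between O(n^(2/3)) and O(n log² n) ✓
  B. n⁴ — O(n⁴) does not grow strictly slower than h(n)
  C. 100 — O(1) does not grow strictly faster than f(n)
  D. 17 — O(1) does not grow strictly faster than f(n)

Only option A (n + 100) lies strictly between.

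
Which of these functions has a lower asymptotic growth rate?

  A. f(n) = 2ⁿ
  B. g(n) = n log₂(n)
B

f(n) = 2ⁿ is O(2ⁿ), while g(n) = n log₂(n) is O(n log n).
Since O(n log n) grows slower than O(2ⁿ), g(n) is dominated.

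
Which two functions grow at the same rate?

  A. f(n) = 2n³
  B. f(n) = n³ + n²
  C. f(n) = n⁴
A and B

Examining each function:
  A. 2n³ is O(n³)
  B. n³ + n² is O(n³)
  C. n⁴ is O(n⁴)

Functions A and B both have the same complexity class.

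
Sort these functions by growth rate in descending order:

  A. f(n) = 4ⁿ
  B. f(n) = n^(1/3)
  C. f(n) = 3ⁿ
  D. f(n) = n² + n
A > C > D > B

Comparing growth rates:
A = 4ⁿ is O(4ⁿ)
C = 3ⁿ is O(3ⁿ)
D = n² + n is O(n²)
B = n^(1/3) is O(n^(1/3))

Therefore, the order from fastest to slowest is: A > C > D > B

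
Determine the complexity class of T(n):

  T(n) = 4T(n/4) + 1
Θ(n)

Master Theorem: a = 4, b = 4, f(n) = 1.
Compute the critical exponent d = log₄(4) = 1.
Compare f(n) = Θ(1) against n^d:
  k = 0 < d = 1, so f(n) = O(n^(d-ε)) — Case 1.
  The recursion cost dominates: T(n) = Θ(n^d) = Θ(n).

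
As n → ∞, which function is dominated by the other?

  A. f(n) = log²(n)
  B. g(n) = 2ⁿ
A

f(n) = log²(n) is O(log² n), while g(n) = 2ⁿ is O(2ⁿ).
Since O(log² n) grows slower than O(2ⁿ), f(n) is dominated.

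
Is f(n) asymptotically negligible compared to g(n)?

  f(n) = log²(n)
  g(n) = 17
False

f(n) = log²(n) is O(log² n), and g(n) = 17 is O(1).
Since O(log² n) grows faster than or equal to O(1), f(n) = o(g(n)) is false.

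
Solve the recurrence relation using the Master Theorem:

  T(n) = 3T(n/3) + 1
Θ(n)

Master Theorem: a = 3, b = 3, f(n) = 1.
Compute the critical exponent d = log₃(3) = 1.
Compare f(n) = Θ(1) against n^d:
  k = 0 < d = 1, so f(n) = O(n^(d-ε)) — Case 1.
  The recursion cost dominates: T(n) = Θ(n^d) = Θ(n).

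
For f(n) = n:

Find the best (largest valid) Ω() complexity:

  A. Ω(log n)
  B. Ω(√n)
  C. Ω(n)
C

f(n) = n is Ω(n).
All listed options are valid Big-Ω bounds (lower bounds),
but Ω(n) is the tightest (largest valid bound).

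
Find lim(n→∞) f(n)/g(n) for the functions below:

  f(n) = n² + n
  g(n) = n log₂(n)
∞

Since n² + n (O(n²)) grows faster than n log₂(n) (O(n log n)),
the ratio f(n)/g(n) → ∞ as n → ∞.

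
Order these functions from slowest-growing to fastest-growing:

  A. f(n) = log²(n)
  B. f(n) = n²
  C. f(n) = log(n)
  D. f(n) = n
C < A < D < B

Comparing growth rates:
C = log(n) is O(log n)
A = log²(n) is O(log² n)
D = n is O(n)
B = n² is O(n²)

Therefore, the order from slowest to fastest is: C < A < D < B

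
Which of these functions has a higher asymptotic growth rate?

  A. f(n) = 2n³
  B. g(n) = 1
A

f(n) = 2n³ is O(n³), while g(n) = 1 is O(1).
Since O(n³) grows faster than O(1), f(n) dominates.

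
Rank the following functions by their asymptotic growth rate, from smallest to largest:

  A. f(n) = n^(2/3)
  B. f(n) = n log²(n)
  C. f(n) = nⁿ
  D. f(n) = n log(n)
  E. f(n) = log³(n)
E < A < D < B < C

Comparing growth rates:
E = log³(n) is O(log³ n)
A = n^(2/3) is O(n^(2/3))
D = n log(n) is O(n log n)
B = n log²(n) is O(n log² n)
C = nⁿ is O(nⁿ)

Therefore, the order from slowest to fastest is: E < A < D < B < C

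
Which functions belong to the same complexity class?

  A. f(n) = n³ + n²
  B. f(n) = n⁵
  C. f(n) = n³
A and C

Examining each function:
  A. n³ + n² is O(n³)
  B. n⁵ is O(n⁵)
  C. n³ is O(n³)

Functions A and C both have the same complexity class.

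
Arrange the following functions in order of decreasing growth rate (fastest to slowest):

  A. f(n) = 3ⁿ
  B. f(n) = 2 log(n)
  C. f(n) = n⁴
A > C > B

Comparing growth rates:
A = 3ⁿ is O(3ⁿ)
C = n⁴ is O(n⁴)
B = 2 log(n) is O(log n)

Therefore, the order from fastest to slowest is: A > C > B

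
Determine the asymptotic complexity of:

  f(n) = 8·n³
O(n³)

The dominant term in 8·n³ is 8·n³, which is Θ(n³).
Constants are absorbed, so the tightest bound is O(n³).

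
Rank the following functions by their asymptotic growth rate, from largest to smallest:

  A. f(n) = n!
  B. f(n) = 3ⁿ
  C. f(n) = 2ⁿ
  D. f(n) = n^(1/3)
A > B > C > D

Comparing growth rates:
A = n! is O(n!)
B = 3ⁿ is O(3ⁿ)
C = 2ⁿ is O(2ⁿ)
D = n^(1/3) is O(n^(1/3))

Therefore, the order from fastest to slowest is: A > B > C > D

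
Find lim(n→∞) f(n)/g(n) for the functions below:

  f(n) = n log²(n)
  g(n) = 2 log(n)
∞

Since n log²(n) (O(n log² n)) grows faster than 2 log(n) (O(log n)),
the ratio f(n)/g(n) → ∞ as n → ∞.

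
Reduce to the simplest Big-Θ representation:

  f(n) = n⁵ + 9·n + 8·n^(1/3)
Θ(n⁵)

Order the terms by growth rate: 8·n^(1/3) ≺ 9·n ≺ n⁵.
The fastest-growing term n⁵ dominates as n → ∞; dropping its constant factor gives Θ(n⁵).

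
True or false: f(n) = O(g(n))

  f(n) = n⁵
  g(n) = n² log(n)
False

f(n) = n⁵ is O(n⁵), and g(n) = n² log(n) is O(n² log n).
Since O(n⁵) grows faster than O(n² log n), f(n) = O(g(n)) is false.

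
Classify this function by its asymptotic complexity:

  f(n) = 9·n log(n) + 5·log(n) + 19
O(n log n)

The dominant term in 9·n log(n) + 5·log(n) + 19 is 9·n log(n), which is Θ(n log n).
Lower-order terms (5·log(n), 19) are asymptotically negligible.
Constants are absorbed, so the tightest bound is O(n log n).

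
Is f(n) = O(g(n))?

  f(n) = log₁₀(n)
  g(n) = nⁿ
True

f(n) = log₁₀(n) is O(log n), and g(n) = nⁿ is O(nⁿ).
Since O(log n) ⊆ O(nⁿ) (f grows no faster than g), f(n) = O(g(n)) is true.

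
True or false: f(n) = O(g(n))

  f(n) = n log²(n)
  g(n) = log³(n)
False

f(n) = n log²(n) is O(n log² n), and g(n) = log³(n) is O(log³ n).
Since O(n log² n) grows faster than O(log³ n), f(n) = O(g(n)) is false.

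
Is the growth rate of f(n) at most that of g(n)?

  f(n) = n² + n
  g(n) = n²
True

f(n) = n² + n and g(n) = n² are both O(n²).
Big-O permits equal growth rates (f ≤ c·g for some c), so f(n) = O(g(n)) is true.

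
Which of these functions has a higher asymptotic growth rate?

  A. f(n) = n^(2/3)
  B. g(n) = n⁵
B

f(n) = n^(2/3) is O(n^(2/3)), while g(n) = n⁵ is O(n⁵).
Since O(n⁵) grows faster than O(n^(2/3)), g(n) dominates.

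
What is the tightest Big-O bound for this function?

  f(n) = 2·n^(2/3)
O(n^(2/3))

The dominant term in 2·n^(2/3) is 2·n^(2/3), which is Θ(n^(2/3)).
Constants are absorbed, so the tightest bound is O(n^(2/3)).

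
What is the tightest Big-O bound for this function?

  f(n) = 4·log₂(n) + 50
O(log n)

The dominant term in 4·log₂(n) + 50 is 4·log₂(n), which is Θ(log n).
Lower-order terms (50) are asymptotically negligible.
Constants are absorbed, so the tightest bound is O(log n).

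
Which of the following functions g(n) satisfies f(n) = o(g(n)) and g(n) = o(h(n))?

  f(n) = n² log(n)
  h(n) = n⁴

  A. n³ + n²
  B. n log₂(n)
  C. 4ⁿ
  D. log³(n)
A

We need g(n) with n² log(n) = o(g(n)) and g(n) = o(n⁴), i.e. O(n² log n) ≺ g ≺ O(n⁴).
Check each option:
  A. n³ + n² — O(n³) is strictly between O(n² log n) and O(n⁴) ✓
  B. n log₂(n) — O(n log n) does not grow strictly faster than f(n)
  C. 4ⁿ — O(4ⁿ) does not grow strictly slower than h(n)
  D. log³(n) — O(log³ n) does not grow strictly faster than f(n)

Only option A (n³ + n²) lies strictly between.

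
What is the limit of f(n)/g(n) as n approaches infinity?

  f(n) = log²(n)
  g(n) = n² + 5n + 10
0

Since log²(n) (O(log² n)) grows slower than n² + 5n + 10 (O(n²)),
the ratio f(n)/g(n) → 0 as n → ∞.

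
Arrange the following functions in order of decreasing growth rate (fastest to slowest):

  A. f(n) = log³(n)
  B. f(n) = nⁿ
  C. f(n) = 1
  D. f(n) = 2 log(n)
B > A > D > C

Comparing growth rates:
B = nⁿ is O(nⁿ)
A = log³(n) is O(log³ n)
D = 2 log(n) is O(log n)
C = 1 is O(1)

Therefore, the order from fastest to slowest is: B > A > D > C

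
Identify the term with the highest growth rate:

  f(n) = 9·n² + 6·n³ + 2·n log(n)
6·n³

Looking at each term:
  - 9·n² is O(n²)
  - 6·n³ is O(n³)
  - 2·n log(n) is O(n log n)

The term 6·n³ (O(n³)) grows fastest and dominates all others.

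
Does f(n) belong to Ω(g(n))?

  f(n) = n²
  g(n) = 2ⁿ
False

f(n) = n² is O(n²), and g(n) = 2ⁿ is O(2ⁿ).
Since O(n²) grows slower than O(2ⁿ), f(n) = Ω(g(n)) is false.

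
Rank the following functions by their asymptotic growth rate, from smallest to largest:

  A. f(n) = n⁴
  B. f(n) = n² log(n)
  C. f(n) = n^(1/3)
C < B < A

Comparing growth rates:
C = n^(1/3) is O(n^(1/3))
B = n² log(n) is O(n² log n)
A = n⁴ is O(n⁴)

Therefore, the order from slowest to fastest is: C < B < A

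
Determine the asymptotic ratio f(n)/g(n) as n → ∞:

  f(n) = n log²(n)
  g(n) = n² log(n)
0

Since n log²(n) (O(n log² n)) grows slower than n² log(n) (O(n² log n)),
the ratio f(n)/g(n) → 0 as n → ∞.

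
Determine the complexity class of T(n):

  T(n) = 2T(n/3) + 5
Θ(n^log₃(2))

Master Theorem: a = 2, b = 3, f(n) = 5.
Compute the critical exponent d = log₃(2) = 0.631.
Compare f(n) = Θ(1) against n^d:
  k = 0 < d = 0.631, so f(n) = O(n^(d-ε)) — Case 1.
  The recursion cost dominates: T(n) = Θ(n^d) = Θ(n^log₃(2)).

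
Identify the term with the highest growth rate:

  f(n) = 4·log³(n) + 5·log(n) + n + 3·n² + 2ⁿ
2ⁿ

Looking at each term:
  - 4·log³(n) is O(log³ n)
  - 5·log(n) is O(log n)
  - n is O(n)
  - 3·n² is O(n²)
  - 2ⁿ is O(2ⁿ)

The term 2ⁿ (O(2ⁿ)) grows fastest and dominates all others.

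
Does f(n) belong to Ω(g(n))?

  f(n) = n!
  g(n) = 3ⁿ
True

f(n) = n! is O(n!), and g(n) = 3ⁿ is O(3ⁿ).
Since O(n!) grows at least as fast as O(3ⁿ), f(n) = Ω(g(n)) is true.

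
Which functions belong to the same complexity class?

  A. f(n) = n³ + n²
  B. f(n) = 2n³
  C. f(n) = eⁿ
A and B

Examining each function:
  A. n³ + n² is O(n³)
  B. 2n³ is O(n³)
  C. eⁿ is O(eⁿ)

Functions A and B both have the same complexity class.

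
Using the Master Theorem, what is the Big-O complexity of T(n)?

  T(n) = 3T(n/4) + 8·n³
Θ(n³)

Master Theorem: a = 3, b = 4, f(n) = 8·n³.
Compute the critical exponent d = log₄(3) = 0.792.
Compare f(n) = Θ(n³) against n^d:
  k = 3 > d = 0.792, so f(n) = Ω(n^(d+ε)) — Case 3.
  Regularity: a·(n/b)^3/n^3 = a/b^3 = 3/64 < 1 ✓.
  The top-level work dominates: T(n) = Θ(f(n)) = Θ(n³).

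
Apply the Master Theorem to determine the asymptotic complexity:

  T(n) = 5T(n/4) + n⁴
Θ(n⁴)

Master Theorem: a = 5, b = 4, f(n) = n⁴.
Compute the critical exponent d = log₄(5) = 1.161.
Compare f(n) = Θ(n⁴) against n^d:
  k = 4 > d = 1.161, so f(n) = Ω(n^(d+ε)) — Case 3.
  Regularity: a·(n/b)^4/n^4 = a/b^4 = 5/256 < 1 ✓.
  The top-level work dominates: T(n) = Θ(f(n)) = Θ(n⁴).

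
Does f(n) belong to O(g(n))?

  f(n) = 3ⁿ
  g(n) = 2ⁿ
False

f(n) = 3ⁿ is O(3ⁿ), and g(n) = 2ⁿ is O(2ⁿ).
Since O(3ⁿ) grows faster than O(2ⁿ), f(n) = O(g(n)) is false.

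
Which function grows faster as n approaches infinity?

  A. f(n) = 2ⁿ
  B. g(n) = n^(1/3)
A

f(n) = 2ⁿ is O(2ⁿ), while g(n) = n^(1/3) is O(n^(1/3)).
Since O(2ⁿ) grows faster than O(n^(1/3)), f(n) dominates.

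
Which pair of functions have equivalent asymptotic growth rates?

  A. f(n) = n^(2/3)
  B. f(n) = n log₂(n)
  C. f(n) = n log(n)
B and C

Examining each function:
  A. n^(2/3) is O(n^(2/3))
  B. n log₂(n) is O(n log n)
  C. n log(n) is O(n log n)

Functions B and C both have the same complexity class.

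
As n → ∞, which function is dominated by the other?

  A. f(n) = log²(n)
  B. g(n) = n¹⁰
A

f(n) = log²(n) is O(log² n), while g(n) = n¹⁰ is O(n¹⁰).
Since O(log² n) grows slower than O(n¹⁰), f(n) is dominated.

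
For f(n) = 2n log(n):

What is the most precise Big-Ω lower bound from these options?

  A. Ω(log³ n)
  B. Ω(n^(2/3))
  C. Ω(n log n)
C

f(n) = 2n log(n) is Ω(n log n).
All listed options are valid Big-Ω bounds (lower bounds),
but Ω(n log n) is the tightest (largest valid bound).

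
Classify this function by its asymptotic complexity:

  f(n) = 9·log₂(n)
O(log n)

The dominant term in 9·log₂(n) is 9·log₂(n), which is Θ(log n).
Constants are absorbed, so the tightest bound is O(log n).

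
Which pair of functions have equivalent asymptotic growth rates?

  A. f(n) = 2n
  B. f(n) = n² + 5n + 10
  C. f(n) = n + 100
A and C

Examining each function:
  A. 2n is O(n)
  B. n² + 5n + 10 is O(n²)
  C. n + 100 is O(n)

Functions A and C both have the same complexity class.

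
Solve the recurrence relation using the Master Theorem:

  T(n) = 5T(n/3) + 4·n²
Θ(n²)

Master Theorem: a = 5, b = 3, f(n) = 4·n².
Compute the critical exponent d = log₃(5) = 1.465.
Compare f(n) = Θ(n²) against n^d:
  k = 2 > d = 1.465, so f(n) = Ω(n^(d+ε)) — Case 3.
  Regularity: a·(n/b)^2/n^2 = a/b^2 = 5/9 < 1 ✓.
  The top-level work dominates: T(n) = Θ(f(n)) = Θ(n²).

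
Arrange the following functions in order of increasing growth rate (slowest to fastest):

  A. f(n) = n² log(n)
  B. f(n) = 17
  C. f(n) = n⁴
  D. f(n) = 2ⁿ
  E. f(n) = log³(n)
B < E < A < C < D

Comparing growth rates:
B = 17 is O(1)
E = log³(n) is O(log³ n)
A = n² log(n) is O(n² log n)
C = n⁴ is O(n⁴)
D = 2ⁿ is O(2ⁿ)

Therefore, the order from slowest to fastest is: B < E < A < C < D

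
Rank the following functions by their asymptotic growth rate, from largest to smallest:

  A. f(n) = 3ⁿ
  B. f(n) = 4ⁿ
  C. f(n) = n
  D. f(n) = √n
B > A > C > D

Comparing growth rates:
B = 4ⁿ is O(4ⁿ)
A = 3ⁿ is O(3ⁿ)
C = n is O(n)
D = √n is O(√n)

Therefore, the order from fastest to slowest is: B > A > C > D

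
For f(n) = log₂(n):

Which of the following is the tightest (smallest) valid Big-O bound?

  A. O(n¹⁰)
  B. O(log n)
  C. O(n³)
B

f(n) = log₂(n) is O(log n).
All listed options are valid Big-O bounds (upper bounds),
but O(log n) is the tightest (smallest valid bound).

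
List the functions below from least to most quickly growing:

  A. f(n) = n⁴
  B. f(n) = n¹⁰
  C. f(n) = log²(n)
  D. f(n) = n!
C < A < B < D

Comparing growth rates:
C = log²(n) is O(log² n)
A = n⁴ is O(n⁴)
B = n¹⁰ is O(n¹⁰)
D = n! is O(n!)

Therefore, the order from slowest to fastest is: C < A < B < D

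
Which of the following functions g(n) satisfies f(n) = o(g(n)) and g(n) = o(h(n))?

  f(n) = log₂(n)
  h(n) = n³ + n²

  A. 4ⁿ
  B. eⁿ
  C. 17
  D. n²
D

We need g(n) with log₂(n) = o(g(n)) and g(n) = o(n³ + n²), i.e. O(log n) ≺ g ≺ O(n³).
Check each option:
  A. 4ⁿ — O(4ⁿ) does not grow strictly slower than h(n)
  B. eⁿ — O(eⁿ) does not grow strictly slower than h(n)
  C. 17 — O(1) does not grow strictly faster than f(n)
  D. n² — O(n²) is strictly between O(log n) and O(n³) ✓

Only option D (n²) lies strictly between.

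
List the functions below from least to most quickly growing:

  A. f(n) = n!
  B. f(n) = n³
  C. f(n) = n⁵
B < C < A

Comparing growth rates:
B = n³ is O(n³)
C = n⁵ is O(n⁵)
A = n! is O(n!)

Therefore, the order from slowest to fastest is: B < C < A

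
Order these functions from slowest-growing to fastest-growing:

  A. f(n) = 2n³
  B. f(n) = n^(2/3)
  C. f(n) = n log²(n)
B < C < A

Comparing growth rates:
B = n^(2/3) is O(n^(2/3))
C = n log²(n) is O(n log² n)
A = 2n³ is O(n³)

Therefore, the order from slowest to fastest is: B < C < A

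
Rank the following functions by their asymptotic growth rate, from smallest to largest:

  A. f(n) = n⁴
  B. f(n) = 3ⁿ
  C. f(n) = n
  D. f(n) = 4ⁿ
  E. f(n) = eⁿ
C < A < E < B < D

Comparing growth rates:
C = n is O(n)
A = n⁴ is O(n⁴)
E = eⁿ is O(eⁿ)
B = 3ⁿ is O(3ⁿ)
D = 4ⁿ is O(4ⁿ)

Therefore, the order from slowest to fastest is: C < A < E < B < D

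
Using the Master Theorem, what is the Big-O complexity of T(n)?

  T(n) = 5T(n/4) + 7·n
Θ(n^log₄(5))

Master Theorem: a = 5, b = 4, f(n) = 7·n.
Compute the critical exponent d = log₄(5) = 1.161.
Compare f(n) = Θ(n) against n^d:
  k = 1 < d = 1.161, so f(n) = O(n^(d-ε)) — Case 1.
  The recursion cost dominates: T(n) = Θ(n^d) = Θ(n^log₄(5)).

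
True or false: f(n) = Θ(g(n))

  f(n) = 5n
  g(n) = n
True

f(n) = 5n and g(n) = n are both O(n).
Since they have the same asymptotic growth rate, f(n) = Θ(g(n)) is true.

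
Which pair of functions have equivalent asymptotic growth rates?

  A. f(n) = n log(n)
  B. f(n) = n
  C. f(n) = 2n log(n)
A and C

Examining each function:
  A. n log(n) is O(n log n)
  B. n is O(n)
  C. 2n log(n) is O(n log n)

Functions A and C both have the same complexity class.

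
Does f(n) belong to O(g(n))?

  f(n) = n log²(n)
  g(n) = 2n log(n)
False

f(n) = n log²(n) is O(n log² n), and g(n) = 2n log(n) is O(n log n).
Since O(n log² n) grows faster than O(n log n), f(n) = O(g(n)) is false.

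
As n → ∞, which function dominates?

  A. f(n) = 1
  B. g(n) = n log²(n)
B

f(n) = 1 is O(1), while g(n) = n log²(n) is O(n log² n).
Since O(n log² n) grows faster than O(1), g(n) dominates.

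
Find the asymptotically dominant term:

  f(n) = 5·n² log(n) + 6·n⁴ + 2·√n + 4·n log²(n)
6·n⁴

Looking at each term:
  - 5·n² log(n) is O(n² log n)
  - 6·n⁴ is O(n⁴)
  - 2·√n is O(√n)
  - 4·n log²(n) is O(n log² n)

The term 6·n⁴ (O(n⁴)) grows fastest and dominates all others.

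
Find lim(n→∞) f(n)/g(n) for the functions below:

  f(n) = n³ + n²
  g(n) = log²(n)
∞

Since n³ + n² (O(n³)) grows faster than log²(n) (O(log² n)),
the ratio f(n)/g(n) → ∞ as n → ∞.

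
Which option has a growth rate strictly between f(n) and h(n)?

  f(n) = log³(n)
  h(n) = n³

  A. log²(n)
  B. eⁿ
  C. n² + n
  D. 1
C

We need g(n) with log³(n) = o(g(n)) and g(n) = o(n³), i.e. O(log³ n) ≺ g ≺ O(n³).
Check each option:
  A. log²(n) — O(log² n) does not grow strictly faster than f(n)
  B. eⁿ — O(eⁿ) does not grow strictly slower than h(n)
  C. n² + n — O(n²) is strictly between O(log³ n) and O(n³) ✓
  D. 1 — O(1) does not grow strictly faster than f(n)

Only option C (n² + n) lies strictly between.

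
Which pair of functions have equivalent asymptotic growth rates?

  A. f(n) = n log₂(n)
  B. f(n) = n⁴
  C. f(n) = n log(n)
A and C

Examining each function:
  A. n log₂(n) is O(n log n)
  B. n⁴ is O(n⁴)
  C. n log(n) is O(n log n)

Functions A and C both have the same complexity class.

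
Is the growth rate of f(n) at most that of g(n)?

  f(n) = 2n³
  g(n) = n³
True

f(n) = 2n³ and g(n) = n³ are both O(n³).
Big-O permits equal growth rates (f ≤ c·g for some c), so f(n) = O(g(n)) is true.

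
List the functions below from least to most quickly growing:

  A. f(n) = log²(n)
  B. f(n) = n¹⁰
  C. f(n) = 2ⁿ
A < B < C

Comparing growth rates:
A = log²(n) is O(log² n)
B = n¹⁰ is O(n¹⁰)
C = 2ⁿ is O(2ⁿ)

Therefore, the order from slowest to fastest is: A < B < C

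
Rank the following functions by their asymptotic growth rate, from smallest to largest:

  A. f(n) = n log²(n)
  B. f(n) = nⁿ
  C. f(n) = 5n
C < A < B

Comparing growth rates:
C = 5n is O(n)
A = n log²(n) is O(n log² n)
B = nⁿ is O(nⁿ)

Therefore, the order from slowest to fastest is: C < A < B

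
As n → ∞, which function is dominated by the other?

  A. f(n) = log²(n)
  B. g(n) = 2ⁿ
A

f(n) = log²(n) is O(log² n), while g(n) = 2ⁿ is O(2ⁿ).
Since O(log² n) grows slower than O(2ⁿ), f(n) is dominated.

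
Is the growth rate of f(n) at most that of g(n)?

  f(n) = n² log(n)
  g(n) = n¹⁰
True

f(n) = n² log(n) is O(n² log n), and g(n) = n¹⁰ is O(n¹⁰).
Since O(n² log n) ⊆ O(n¹⁰) (f grows no faster than g), f(n) = O(g(n)) is true.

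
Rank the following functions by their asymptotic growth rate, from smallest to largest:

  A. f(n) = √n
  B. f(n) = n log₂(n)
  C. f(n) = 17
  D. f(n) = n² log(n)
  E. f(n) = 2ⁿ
C < A < B < D < E

Comparing growth rates:
C = 17 is O(1)
A = √n is O(√n)
B = n log₂(n) is O(n log n)
D = n² log(n) is O(n² log n)
E = 2ⁿ is O(2ⁿ)

Therefore, the order from slowest to fastest is: C < A < B < D < E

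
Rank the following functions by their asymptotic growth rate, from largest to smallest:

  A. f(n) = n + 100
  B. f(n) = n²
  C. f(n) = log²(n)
B > A > C

Comparing growth rates:
B = n² is O(n²)
A = n + 100 is O(n)
C = log²(n) is O(log² n)

Therefore, the order from fastest to slowest is: B > A > C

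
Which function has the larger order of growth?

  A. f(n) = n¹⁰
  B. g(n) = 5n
A

f(n) = n¹⁰ is O(n¹⁰), while g(n) = 5n is O(n).
Since O(n¹⁰) grows faster than O(n), f(n) dominates.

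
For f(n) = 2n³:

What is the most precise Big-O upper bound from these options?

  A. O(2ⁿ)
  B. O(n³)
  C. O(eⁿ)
B

f(n) = 2n³ is O(n³).
All listed options are valid Big-O bounds (upper bounds),
but O(n³) is the tightest (smallest valid bound).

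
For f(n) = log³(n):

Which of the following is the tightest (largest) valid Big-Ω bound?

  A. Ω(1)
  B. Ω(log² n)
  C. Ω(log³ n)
C

f(n) = log³(n) is Ω(log³ n).
All listed options are valid Big-Ω bounds (lower bounds),
but Ω(log³ n) is the tightest (largest valid bound).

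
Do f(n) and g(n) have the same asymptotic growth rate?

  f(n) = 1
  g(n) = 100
True

f(n) = 1 and g(n) = 100 are both O(1).
Since they have the same asymptotic growth rate, f(n) = Θ(g(n)) is true.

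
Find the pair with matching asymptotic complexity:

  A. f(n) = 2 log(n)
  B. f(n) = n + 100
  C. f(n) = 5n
B and C

Examining each function:
  A. 2 log(n) is O(log n)
  B. n + 100 is O(n)
  C. 5n is O(n)

Functions B and C both have the same complexity class.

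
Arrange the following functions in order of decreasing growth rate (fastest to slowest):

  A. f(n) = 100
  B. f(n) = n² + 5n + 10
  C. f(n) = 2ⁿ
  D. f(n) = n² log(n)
C > D > B > A

Comparing growth rates:
C = 2ⁿ is O(2ⁿ)
D = n² log(n) is O(n² log n)
B = n² + 5n + 10 is O(n²)
A = 100 is O(1)

Therefore, the order from fastest to slowest is: C > D > B > A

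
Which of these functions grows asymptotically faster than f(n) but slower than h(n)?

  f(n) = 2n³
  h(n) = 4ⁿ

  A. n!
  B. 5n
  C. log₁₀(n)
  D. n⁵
D

We need g(n) with 2n³ = o(g(n)) and g(n) = o(4ⁿ), i.e. O(n³) ≺ g ≺ O(4ⁿ).
Check each option:
  A. n! — O(n!) does not grow strictly slower than h(n)
  B. 5n — O(n) does not grow strictly faster than f(n)
  C. log₁₀(n) — O(log n) does not grow strictly faster than f(n)
  D. n⁵ — O(n⁵) is strictly between O(n³) and O(4ⁿ) ✓

Only option D (n⁵) lies strictly between.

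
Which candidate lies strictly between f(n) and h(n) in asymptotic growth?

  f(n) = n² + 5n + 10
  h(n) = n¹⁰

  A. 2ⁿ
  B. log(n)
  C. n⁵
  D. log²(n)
C

We need g(n) with n² + 5n + 10 = o(g(n)) and g(n) = o(n¹⁰), i.e. O(n²) ≺ g ≺ O(n¹⁰).
Check each option:
  A. 2ⁿ — O(2ⁿ) does not grow strictly slower than h(n)
  B. log(n) — O(log n) does not grow strictly faster than f(n)
  C. n⁵ — O(n⁵) is strictly between O(n²) and O(n¹⁰) ✓
  D. log²(n) — O(log² n) does not grow strictly faster than f(n)

Only option C (n⁵) lies strictly between.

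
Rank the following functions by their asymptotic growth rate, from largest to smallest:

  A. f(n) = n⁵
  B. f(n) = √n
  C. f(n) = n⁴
A > C > B

Comparing growth rates:
A = n⁵ is O(n⁵)
C = n⁴ is O(n⁴)
B = √n is O(√n)

Therefore, the order from fastest to slowest is: A > C > B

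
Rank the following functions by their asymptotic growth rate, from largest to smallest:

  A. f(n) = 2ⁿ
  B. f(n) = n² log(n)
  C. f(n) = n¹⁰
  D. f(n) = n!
D > A > C > B

Comparing growth rates:
D = n! is O(n!)
A = 2ⁿ is O(2ⁿ)
C = n¹⁰ is O(n¹⁰)
B = n² log(n) is O(n² log n)

Therefore, the order from fastest to slowest is: D > A > C > B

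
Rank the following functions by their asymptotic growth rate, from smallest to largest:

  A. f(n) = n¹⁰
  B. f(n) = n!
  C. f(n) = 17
C < A < B

Comparing growth rates:
C = 17 is O(1)
A = n¹⁰ is O(n¹⁰)
B = n! is O(n!)

Therefore, the order from slowest to fastest is: C < A < B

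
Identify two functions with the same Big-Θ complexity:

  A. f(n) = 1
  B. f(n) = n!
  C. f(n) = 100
A and C

Examining each function:
  A. 1 is O(1)
  B. n! is O(n!)
  C. 100 is O(1)

Functions A and C both have the same complexity class.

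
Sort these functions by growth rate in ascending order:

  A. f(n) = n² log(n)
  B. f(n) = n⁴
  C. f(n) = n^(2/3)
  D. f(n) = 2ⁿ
C < A < B < D

Comparing growth rates:
C = n^(2/3) is O(n^(2/3))
A = n² log(n) is O(n² log n)
B = n⁴ is O(n⁴)
D = 2ⁿ is O(2ⁿ)

Therefore, the order from slowest to fastest is: C < A < B < D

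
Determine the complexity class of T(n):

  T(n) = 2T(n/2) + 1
Θ(n)

Master Theorem: a = 2, b = 2, f(n) = 1.
Compute the critical exponent d = log₂(2) = 1.
Compare f(n) = Θ(1) against n^d:
  k = 0 < d = 1, so f(n) = O(n^(d-ε)) — Case 1.
  The recursion cost dominates: T(n) = Θ(n^d) = Θ(n).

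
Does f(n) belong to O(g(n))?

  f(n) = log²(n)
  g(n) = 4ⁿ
True

f(n) = log²(n) is O(log² n), and g(n) = 4ⁿ is O(4ⁿ).
Since O(log² n) ⊆ O(4ⁿ) (f grows no faster than g), f(n) = O(g(n)) is true.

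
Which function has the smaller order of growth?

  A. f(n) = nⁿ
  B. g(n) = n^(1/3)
B

f(n) = nⁿ is O(nⁿ), while g(n) = n^(1/3) is O(n^(1/3)).
Since O(n^(1/3)) grows slower than O(nⁿ), g(n) is dominated.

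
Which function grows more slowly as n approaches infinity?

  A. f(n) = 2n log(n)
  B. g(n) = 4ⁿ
A

f(n) = 2n log(n) is O(n log n), while g(n) = 4ⁿ is O(4ⁿ).
Since O(n log n) grows slower than O(4ⁿ), f(n) is dominated.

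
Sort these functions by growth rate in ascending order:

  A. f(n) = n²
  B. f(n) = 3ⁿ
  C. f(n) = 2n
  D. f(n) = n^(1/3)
D < C < A < B

Comparing growth rates:
D = n^(1/3) is O(n^(1/3))
C = 2n is O(n)
A = n² is O(n²)
B = 3ⁿ is O(3ⁿ)

Therefore, the order from slowest to fastest is: D < C < A < B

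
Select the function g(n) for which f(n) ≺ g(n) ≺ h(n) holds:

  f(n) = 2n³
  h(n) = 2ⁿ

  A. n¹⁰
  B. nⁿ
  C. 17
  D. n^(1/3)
A

We need g(n) with 2n³ = o(g(n)) and g(n) = o(2ⁿ), i.e. O(n³) ≺ g ≺ O(2ⁿ).
Check each option:
  A. n¹⁰ — O(n¹⁰) is strictly between O(n³) and O(2ⁿ) ✓
  B. nⁿ — O(nⁿ) does not grow strictly slower than h(n)
  C. 17 — O(1) does not grow strictly faster than f(n)
  D. n^(1/3) — O(n^(1/3)) does not grow strictly faster than f(n)

Only option A (n¹⁰) lies strictly between.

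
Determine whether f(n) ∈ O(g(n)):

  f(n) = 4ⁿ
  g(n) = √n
False

f(n) = 4ⁿ is O(4ⁿ), and g(n) = √n is O(√n).
Since O(4ⁿ) grows faster than O(√n), f(n) = O(g(n)) is false.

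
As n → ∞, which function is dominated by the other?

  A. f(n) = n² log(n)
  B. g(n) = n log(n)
B

f(n) = n² log(n) is O(n² log n), while g(n) = n log(n) is O(n log n).
Since O(n log n) grows slower than O(n² log n), g(n) is dominated.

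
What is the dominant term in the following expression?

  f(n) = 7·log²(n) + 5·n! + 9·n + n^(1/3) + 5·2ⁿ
5·n!

Looking at each term:
  - 7·log²(n) is O(log² n)
  - 5·n! is O(n!)
  - 9·n is O(n)
  - n^(1/3) is O(n^(1/3))
  - 5·2ⁿ is O(2ⁿ)

The term 5·n! (O(n!)) grows fastest and dominates all others.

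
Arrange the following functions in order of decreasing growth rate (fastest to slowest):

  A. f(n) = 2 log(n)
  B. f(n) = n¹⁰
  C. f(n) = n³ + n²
B > C > A

Comparing growth rates:
B = n¹⁰ is O(n¹⁰)
C = n³ + n² is O(n³)
A = 2 log(n) is O(log n)

Therefore, the order from fastest to slowest is: B > C > A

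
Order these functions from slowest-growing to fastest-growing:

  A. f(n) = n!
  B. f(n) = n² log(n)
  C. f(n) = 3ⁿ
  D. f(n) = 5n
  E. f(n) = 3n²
D < E < B < C < A

Comparing growth rates:
D = 5n is O(n)
E = 3n² is O(n²)
B = n² log(n) is O(n² log n)
C = 3ⁿ is O(3ⁿ)
A = n! is O(n!)

Therefore, the order from slowest to fastest is: D < E < B < C < A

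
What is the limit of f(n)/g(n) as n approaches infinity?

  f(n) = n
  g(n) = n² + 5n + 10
0

Since n (O(n)) grows slower than n² + 5n + 10 (O(n²)),
the ratio f(n)/g(n) → 0 as n → ∞.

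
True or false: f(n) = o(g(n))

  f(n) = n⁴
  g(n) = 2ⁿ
True

f(n) = n⁴ is O(n⁴), and g(n) = 2ⁿ is O(2ⁿ).
Since O(n⁴) grows strictly slower than O(2ⁿ), f(n) = o(g(n)) is true.
This means lim(n→∞) f(n)/g(n) = 0.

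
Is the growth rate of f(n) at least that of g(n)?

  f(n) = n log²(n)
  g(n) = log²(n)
True

f(n) = n log²(n) is O(n log² n), and g(n) = log²(n) is O(log² n).
Since O(n log² n) grows at least as fast as O(log² n), f(n) = Ω(g(n)) is true.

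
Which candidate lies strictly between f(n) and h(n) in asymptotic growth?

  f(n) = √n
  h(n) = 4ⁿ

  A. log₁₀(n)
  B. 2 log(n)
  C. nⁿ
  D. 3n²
D

We need g(n) with √n = o(g(n)) and g(n) = o(4ⁿ), i.e. O(√n) ≺ g ≺ O(4ⁿ).
Check each option:
  A. log₁₀(n) — O(log n) does not grow strictly faster than f(n)
  B. 2 log(n) — O(log n) does not grow strictly faster than f(n)
  C. nⁿ — O(nⁿ) does not grow strictly slower than h(n)
  D. 3n² — O(n²) is strictly between O(√n) and O(4ⁿ) ✓

Only option D (3n²) lies strictly between.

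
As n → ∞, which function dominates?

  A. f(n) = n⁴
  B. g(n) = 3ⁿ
B

f(n) = n⁴ is O(n⁴), while g(n) = 3ⁿ is O(3ⁿ).
Since O(3ⁿ) grows faster than O(n⁴), g(n) dominates.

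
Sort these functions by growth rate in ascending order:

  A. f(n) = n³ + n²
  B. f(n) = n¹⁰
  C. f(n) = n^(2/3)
C < A < B

Comparing growth rates:
C = n^(2/3) is O(n^(2/3))
A = n³ + n² is O(n³)
B = n¹⁰ is O(n¹⁰)

Therefore, the order from slowest to fastest is: C < A < B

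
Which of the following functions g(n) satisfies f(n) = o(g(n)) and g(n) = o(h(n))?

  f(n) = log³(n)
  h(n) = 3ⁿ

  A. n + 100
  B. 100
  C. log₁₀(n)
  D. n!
A

We need g(n) with log³(n) = o(g(n)) and g(n) = o(3ⁿ), i.e. O(log³ n) ≺ g ≺ O(3ⁿ).
Check each option:
  A. n + 100 — O(n) is strictly between O(log³ n) and O(3ⁿ) ✓
  B. 100 — O(1) does not grow strictly faster than f(n)
  C. log₁₀(n) — O(log n) does not grow strictly faster than f(n)
  D. n! — O(n!) does not grow strictly slower than h(n)

Only option A (n + 100) lies strictly between.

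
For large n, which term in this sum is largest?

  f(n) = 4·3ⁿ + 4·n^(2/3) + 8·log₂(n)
4·3ⁿ

Looking at each term:
  - 4·3ⁿ is O(3ⁿ)
  - 4·n^(2/3) is O(n^(2/3))
  - 8·log₂(n) is O(log n)

The term 4·3ⁿ (O(3ⁿ)) grows fastest and dominates all others.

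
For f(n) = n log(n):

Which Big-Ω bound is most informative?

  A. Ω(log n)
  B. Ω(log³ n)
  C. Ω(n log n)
C

f(n) = n log(n) is Ω(n log n).
All listed options are valid Big-Ω bounds (lower bounds),
but Ω(n log n) is the tightest (largest valid bound).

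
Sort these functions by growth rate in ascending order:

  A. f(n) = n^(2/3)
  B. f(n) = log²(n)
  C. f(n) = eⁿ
B < A < C

Comparing growth rates:
B = log²(n) is O(log² n)
A = n^(2/3) is O(n^(2/3))
C = eⁿ is O(eⁿ)

Therefore, the order from slowest to fastest is: B < A < C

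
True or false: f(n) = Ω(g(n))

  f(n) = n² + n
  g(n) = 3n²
True

f(n) = n² + n and g(n) = 3n² are both O(n²).
Big-Ω permits equal growth rates (f ≥ c·g for some c > 0), so f(n) = Ω(g(n)) is true.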